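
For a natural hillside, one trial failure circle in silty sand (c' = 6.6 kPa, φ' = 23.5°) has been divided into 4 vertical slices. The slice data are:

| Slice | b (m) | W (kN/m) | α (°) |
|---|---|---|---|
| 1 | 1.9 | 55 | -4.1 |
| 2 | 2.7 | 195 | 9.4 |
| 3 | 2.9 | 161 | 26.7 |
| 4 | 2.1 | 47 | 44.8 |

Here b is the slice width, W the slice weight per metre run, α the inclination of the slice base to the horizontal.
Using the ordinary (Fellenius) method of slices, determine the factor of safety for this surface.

FS = 1.92

Ordinary method of slices: FS = Σ[c'·Δl_i + (W_i cosα_i)·tanφ'] / Σ W_i sinα_i, with Δl_i = b_i / cosα_i.
Slice 1: Δl = 1.9/cos(-4.1°) = 1.905 m; N'_1 = 55·cos(-4.1°) = 54.9; c'Δl = 12.57; W sinα = -3.9
Slice 2: Δl = 2.7/cos9.4° = 2.737 m; N'_2 = 195·cos9.4° = 192.4; c'Δl = 18.06; W sinα = 31.8
Slice 3: Δl = 2.9/cos26.7° = 3.246 m; N'_3 = 161·cos26.7° = 143.8; c'Δl = 21.42; W sinα = 72.3
Slice 4: Δl = 2.1/cos44.8° = 2.960 m; N'_4 = 47·cos44.8° = 33.3; c'Δl = 19.53; W sinα = 33.1
Σc'Δl = 71.6 kN/m; ΣN' = 424.4 kN/m; ΣW sinα = 133.4 kN/m
Resisting = 71.6 + 424.4·tan23.5° = 71.6 + 184.5 = 256.1 kN/m
FS = 256.1 / 133.4 = 1.920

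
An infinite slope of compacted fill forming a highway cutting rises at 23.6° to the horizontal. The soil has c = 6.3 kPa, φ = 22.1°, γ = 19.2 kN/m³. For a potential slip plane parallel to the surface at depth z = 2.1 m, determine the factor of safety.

For an infinite slope with a slip plane parallel to the surface (no pore pressure): FS = [c + γz cos²β tanφ] / [γz sinβ cosβ].
γz = 19.2·2.1 = 40.32 kN/m²
Numerator = 6.3 + 40.32·cos²23.6°·tan22.1° = 6.3 + 40.32·0.8397·0.4061 = 20.048 kPa
Denominator = 40.32·sin23.6°·cos23.6° = 40.32·0.4003·0.9164 = 14.792 kPa
FS = 20.048 / 14.792 = 1.355

FS = 1.36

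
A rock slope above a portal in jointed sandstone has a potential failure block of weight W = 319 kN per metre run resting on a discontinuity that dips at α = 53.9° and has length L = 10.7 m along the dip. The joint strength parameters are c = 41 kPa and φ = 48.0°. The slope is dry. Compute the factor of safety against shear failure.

FS = 2.51

Resolving the block weight along and normal to the plane and applying the Mohr–Coulomb strength on the joint:
N' = W cosα = 319·cos53.9° = 188.0 kN/m
Driving force T = W sinα = 319·sin53.9° = 257.7 kN/m
Resisting force R = c·L + N'·tanφ = 41·10.7 + 188.0·tan48.0° = 438.7 + 208.7 = 647.4 kN/m
FS = R / T = 647.4 / 257.7 = 2.512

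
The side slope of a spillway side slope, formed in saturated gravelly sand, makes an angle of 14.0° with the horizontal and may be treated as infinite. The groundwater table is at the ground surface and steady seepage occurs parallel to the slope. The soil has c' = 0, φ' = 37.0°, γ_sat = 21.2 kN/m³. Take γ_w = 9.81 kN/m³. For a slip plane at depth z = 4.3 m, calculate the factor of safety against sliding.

FS = 1.62

With seepage parallel to the slope and the water table at the surface, the effective normal stress on the slip plane uses the buoyant unit weight γ' = γ_sat − γ_w while the driving shear stress uses γ_sat:
FS = [c' + γ' z cos²β tanφ'] / [γ_sat z sinβ cosβ]
(For c' = 0 this reduces to FS = (γ'/γ_sat)·tanφ'/tanβ.)
γ' = 21.2 − 9.81 = 11.39 kN/m³
Numerator = 0.0 + 11.39·4.3·cos²14.0°·tan37.0° = 0.0 + 11.39·4.3·0.9415·0.7536 = 34.747 kPa
Denominator = 21.2·4.3·sin14.0°·cos14.0° = 21.2·4.3·0.2419·0.9703 = 21.399 kPa
FS = 34.747 / 21.399 = 1.624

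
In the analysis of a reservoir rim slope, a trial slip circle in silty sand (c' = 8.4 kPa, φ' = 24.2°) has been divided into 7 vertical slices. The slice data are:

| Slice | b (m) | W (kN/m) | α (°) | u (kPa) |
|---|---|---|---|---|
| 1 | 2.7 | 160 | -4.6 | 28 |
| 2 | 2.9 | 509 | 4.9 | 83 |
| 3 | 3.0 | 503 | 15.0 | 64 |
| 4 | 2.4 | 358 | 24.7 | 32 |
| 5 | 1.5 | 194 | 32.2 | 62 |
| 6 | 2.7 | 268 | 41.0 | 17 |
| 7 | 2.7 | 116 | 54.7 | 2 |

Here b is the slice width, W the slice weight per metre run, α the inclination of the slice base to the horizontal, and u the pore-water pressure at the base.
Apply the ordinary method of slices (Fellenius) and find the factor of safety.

Ordinary method of slices: FS = Σ[c'·Δl_i + (W_i cosα_i − u_i·Δl_i)·tanφ'] / Σ W_i sinα_i, with Δl_i = b_i / cosα_i.
Slice 1: Δl = 2.7/cos(-4.6°) = 2.709 m; N'_1 = 160·cos(-4.6°) − 28·2.709 = 83.6; c'Δl = 22.75; W sinα = -12.8
Slice 2: Δl = 2.9/cos4.9° = 2.911 m; N'_2 = 509·cos4.9° − 83·2.911 = 265.6; c'Δl = 24.45; W sinα = 43.5
Slice 3: Δl = 3.0/cos15.0° = 3.106 m; N'_3 = 503·cos15.0° − 64·3.106 = 287.1; c'Δl = 26.09; W sinα = 130.2
Slice 4: Δl = 2.4/cos24.7° = 2.642 m; N'_4 = 358·cos24.7° − 32·2.642 = 240.7; c'Δl = 22.19; W sinα = 149.6
Slice 5: Δl = 1.5/cos32.2° = 1.773 m; N'_5 = 194·cos32.2° − 62·1.773 = 54.3; c'Δl = 14.89; W sinα = 103.4
Slice 6: Δl = 2.7/cos41.0° = 3.578 m; N'_6 = 268·cos41.0° − 17·3.578 = 141.4; c'Δl = 30.05; W sinα = 175.8
Slice 7: Δl = 2.7/cos54.7° = 4.672 m; N'_7 = 116·cos54.7° − 2·4.672 = 57.7; c'Δl = 39.25; W sinα = 94.7
Σc'Δl = 179.7 kN/m; ΣN' = 1130.4 kN/m; ΣW sinα = 684.3 kN/m
Resisting = 179.7 + 1130.4·tan24.2° = 179.7 + 508.0 = 687.7 kN/m
FS = 687.7 / 684.3 = 1.005

FS = 1.00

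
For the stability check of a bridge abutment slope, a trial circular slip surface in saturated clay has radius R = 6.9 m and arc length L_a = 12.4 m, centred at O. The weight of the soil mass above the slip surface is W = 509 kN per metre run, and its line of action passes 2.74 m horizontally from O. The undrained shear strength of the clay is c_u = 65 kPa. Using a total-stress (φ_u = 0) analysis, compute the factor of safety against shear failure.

FS = 3.99

Taking moments about the centre O, the resisting moment is provided by the undrained shear strength acting along the arc:
M_R = c_u·L_a·R = 65·12.40·6.9 = 5561.4 kN·m/m
M_D = W·d = 509·2.74 = 1394.7 kN·m/m
FS = M_R / M_D = 5561.4 / 1394.7 = 3.988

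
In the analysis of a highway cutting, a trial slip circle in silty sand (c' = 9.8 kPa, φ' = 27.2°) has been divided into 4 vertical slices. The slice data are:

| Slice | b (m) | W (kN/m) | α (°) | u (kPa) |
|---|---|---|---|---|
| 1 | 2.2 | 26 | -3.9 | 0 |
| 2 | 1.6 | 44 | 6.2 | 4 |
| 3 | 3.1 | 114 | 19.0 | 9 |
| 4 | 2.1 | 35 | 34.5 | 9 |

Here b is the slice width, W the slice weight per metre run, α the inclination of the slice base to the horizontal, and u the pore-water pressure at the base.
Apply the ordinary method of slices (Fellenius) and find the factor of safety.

FS = 2.84

Ordinary method of slices: FS = Σ[c'·Δl_i + (W_i cosα_i − u_i·Δl_i)·tanφ'] / Σ W_i sinα_i, with Δl_i = b_i / cosα_i.
Slice 1: Δl = 2.2/cos(-3.9°) = 2.205 m; N'_1 = 26·cos(-3.9°) − 0·2.205 = 25.9; c'Δl = 21.61; W sinα = -1.8
Slice 2: Δl = 1.6/cos6.2° = 1.609 m; N'_2 = 44·cos6.2° − 4·1.609 = 37.3; c'Δl = 15.77; W sinα = 4.8
Slice 3: Δl = 3.1/cos19.0° = 3.279 m; N'_3 = 114·cos19.0° − 9·3.279 = 78.3; c'Δl = 32.13; W sinα = 37.1
Slice 4: Δl = 2.1/cos34.5° = 2.548 m; N'_4 = 35·cos34.5° − 9·2.548 = 5.9; c'Δl = 24.97; W sinα = 19.8
Σc'Δl = 94.5 kN/m; ΣN' = 147.4 kN/m; ΣW sinα = 59.9 kN/m
Resisting = 94.5 + 147.4·tan27.2° = 94.5 + 75.8 = 170.3 kN/m
FS = 170.3 / 59.9 = 2.841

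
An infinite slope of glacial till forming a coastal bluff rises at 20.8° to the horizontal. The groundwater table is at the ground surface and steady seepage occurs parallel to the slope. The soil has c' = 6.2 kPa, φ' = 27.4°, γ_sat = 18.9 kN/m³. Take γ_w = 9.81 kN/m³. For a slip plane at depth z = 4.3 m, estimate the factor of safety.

With seepage parallel to the slope and the water table at the surface, the effective normal stress on the slip plane uses the buoyant unit weight γ' = γ_sat − γ_w while the driving shear stress uses γ_sat:
FS = [c' + γ' z cos²β tanφ'] / [γ_sat z sinβ cosβ]
γ' = 18.9 − 9.81 = 9.09 kN/m³
Numerator = 6.2 + 9.09·4.3·cos²20.8°·tan27.4° = 6.2 + 9.09·4.3·0.8739·0.5184 = 23.906 kPa
Denominator = 18.9·4.3·sin20.8°·cos20.8° = 18.9·4.3·0.3551·0.9348 = 26.979 kPa
FS = 23.906 / 26.979 = 0.886

FS = 0.89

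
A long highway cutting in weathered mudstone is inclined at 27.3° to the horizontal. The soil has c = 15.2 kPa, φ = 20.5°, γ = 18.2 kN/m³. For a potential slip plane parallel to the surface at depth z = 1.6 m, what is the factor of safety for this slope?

For an infinite slope with a slip plane parallel to the surface (no pore pressure): FS = [c + γz cos²β tanφ] / [γz sinβ cosβ].
γz = 18.2·1.6 = 29.12 kN/m²
Numerator = 15.2 + 29.12·cos²27.3°·tan20.5° = 15.2 + 29.12·0.7896·0.3739 = 23.797 kPa
Denominator = 29.12·sin27.3°·cos27.3° = 29.12·0.4586·0.8886 = 11.868 kPa
FS = 23.797 / 11.868 = 2.005

FS = 2.01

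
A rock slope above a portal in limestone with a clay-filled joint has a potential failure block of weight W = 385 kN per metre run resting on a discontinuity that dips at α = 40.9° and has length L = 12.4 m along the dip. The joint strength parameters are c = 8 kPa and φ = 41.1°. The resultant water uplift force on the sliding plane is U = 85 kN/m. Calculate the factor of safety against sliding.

Resolving the block weight along and normal to the plane and applying the Mohr–Coulomb strength on the joint:
N' = W cosα − U = 385·cos40.9° − 85 = 206.0 kN/m
Driving force T = W sinα = 385·sin40.9° = 252.1 kN/m
Resisting force R = c·L + N'·tanφ = 8·12.4 + 206.0·tan41.1° = 99.2 + 179.7 = 278.9 kN/m
FS = R / T = 278.9 / 252.1 = 1.106

FS = 1.11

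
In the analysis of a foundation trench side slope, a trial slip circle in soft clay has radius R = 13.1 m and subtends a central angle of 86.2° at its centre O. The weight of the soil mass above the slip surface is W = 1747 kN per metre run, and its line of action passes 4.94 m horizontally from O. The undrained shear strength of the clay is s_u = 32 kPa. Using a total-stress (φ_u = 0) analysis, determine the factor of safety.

FS = 0.96

Taking moments about the centre O, the resisting moment is provided by the undrained shear strength acting along the arc:
Arc length L_a = R·θ = 13.1·(86.2°·π/180) = 13.1·1.5045 = 19.71 m
M_R = s_u·L_a·R = 32·19.71·13.1 = 8261.8 kN·m/m
M_D = W·d = 1747·4.94 = 8630.2 kN·m/m
FS = M_R / M_D = 8261.8 / 8630.2 = 0.957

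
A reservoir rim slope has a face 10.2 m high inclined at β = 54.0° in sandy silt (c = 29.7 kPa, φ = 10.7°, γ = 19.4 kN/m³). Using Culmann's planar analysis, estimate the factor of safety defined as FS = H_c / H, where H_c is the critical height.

H_c = (4c/γ) · sinβ cosφ / [1 − cos(β − φ)]
    = (4·29.7/19.4) · sin54.0°·cos10.7° / [1 − cos43.3°]
    = 6.124 · 0.7950 / 0.2722 = 17.88 m
FS = H_c / H = 17.88 / 10.2 = 1.753

FS = 1.75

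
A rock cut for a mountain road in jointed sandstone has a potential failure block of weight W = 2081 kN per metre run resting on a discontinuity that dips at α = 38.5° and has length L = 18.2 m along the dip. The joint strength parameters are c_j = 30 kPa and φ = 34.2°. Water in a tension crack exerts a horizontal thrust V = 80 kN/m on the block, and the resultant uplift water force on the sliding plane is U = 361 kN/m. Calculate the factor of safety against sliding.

FS = 1.01

Resolving the block weight along and normal to the plane and applying the Mohr–Coulomb strength on the joint:
N' = W cosα − U − V sinα = 2081·cos38.5° − 361 − 80·sin38.5° = 1217.8 kN/m
Driving force T = W sinα + V cosα = 2081·sin38.5° + 80·cos38.5° = 1358.1 kN/m
Resisting force R = c_j·L + N'·tanφ = 30·18.2 + 1217.8·tan34.2° = 546.0 + 827.6 = 1373.6 kN/m
FS = R / T = 1373.6 / 1358.1 = 1.011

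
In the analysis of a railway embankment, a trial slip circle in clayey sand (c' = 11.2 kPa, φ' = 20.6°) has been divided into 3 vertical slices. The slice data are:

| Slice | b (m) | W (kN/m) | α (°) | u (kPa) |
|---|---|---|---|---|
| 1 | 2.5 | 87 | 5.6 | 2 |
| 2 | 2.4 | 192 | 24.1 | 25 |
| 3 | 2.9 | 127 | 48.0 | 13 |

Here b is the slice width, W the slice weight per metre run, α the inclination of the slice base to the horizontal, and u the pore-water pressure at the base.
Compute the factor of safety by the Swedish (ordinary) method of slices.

Ordinary method of slices: FS = Σ[c'·Δl_i + (W_i cosα_i − u_i·Δl_i)·tanφ'] / Σ W_i sinα_i, with Δl_i = b_i / cosα_i.
Slice 1: Δl = 2.5/cos5.6° = 2.512 m; N'_1 = 87·cos5.6° − 2·2.512 = 81.6; c'Δl = 28.13; W sinα = 8.5
Slice 2: Δl = 2.4/cos24.1° = 2.629 m; N'_2 = 192·cos24.1° − 25·2.629 = 109.5; c'Δl = 29.45; W sinα = 78.4
Slice 3: Δl = 2.9/cos48.0° = 4.334 m; N'_3 = 127·cos48.0° − 13·4.334 = 28.6; c'Δl = 48.54; W sinα = 94.4
Σc'Δl = 106.1 kN/m; ΣN' = 219.7 kN/m; ΣW sinα = 181.3 kN/m
Resisting = 106.1 + 219.7·tan20.6° = 106.1 + 82.6 = 188.7 kN/m
FS = 188.7 / 181.3 = 1.041

FS = 1.04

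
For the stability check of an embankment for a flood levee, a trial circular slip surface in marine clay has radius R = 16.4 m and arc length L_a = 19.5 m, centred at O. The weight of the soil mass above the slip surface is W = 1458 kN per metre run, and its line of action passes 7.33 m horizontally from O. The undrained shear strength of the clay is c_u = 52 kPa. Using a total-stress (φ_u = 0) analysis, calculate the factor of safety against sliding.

FS = 1.56

Taking moments about the centre O, the resisting moment is provided by the undrained shear strength acting along the arc:
M_R = c_u·L_a·R = 52·19.50·16.4 = 16629.6 kN·m/m
M_D = W·d = 1458·7.33 = 10687.1 kN·m/m
FS = M_R / M_D = 16629.6 / 10687.1 = 1.556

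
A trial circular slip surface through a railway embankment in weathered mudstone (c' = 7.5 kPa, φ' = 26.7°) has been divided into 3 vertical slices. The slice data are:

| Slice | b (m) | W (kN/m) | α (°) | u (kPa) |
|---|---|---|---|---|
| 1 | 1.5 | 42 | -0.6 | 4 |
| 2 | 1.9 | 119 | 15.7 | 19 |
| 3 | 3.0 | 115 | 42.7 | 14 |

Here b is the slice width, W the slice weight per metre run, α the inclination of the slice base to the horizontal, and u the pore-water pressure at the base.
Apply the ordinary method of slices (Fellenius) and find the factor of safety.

Ordinary method of slices: FS = Σ[c'·Δl_i + (W_i cosα_i − u_i·Δl_i)·tanφ'] / Σ W_i sinα_i, with Δl_i = b_i / cosα_i.
Slice 1: Δl = 1.5/cos(-0.6°) = 1.500 m; N'_1 = 42·cos(-0.6°) − 4·1.500 = 36.0; c'Δl = 11.25; W sinα = -0.4
Slice 2: Δl = 1.9/cos15.7° = 1.974 m; N'_2 = 119·cos15.7° − 19·1.974 = 77.1; c'Δl = 14.80; W sinα = 32.2
Slice 3: Δl = 3.0/cos42.7° = 4.082 m; N'_3 = 115·cos42.7° − 14·4.082 = 27.4; c'Δl = 30.62; W sinα = 78.0
Σc'Δl = 56.7 kN/m; ΣN' = 140.4 kN/m; ΣW sinα = 109.8 kN/m
Resisting = 56.7 + 140.4·tan26.7° = 56.7 + 70.6 = 127.3 kN/m
FS = 127.3 / 109.8 = 1.160

FS = 1.16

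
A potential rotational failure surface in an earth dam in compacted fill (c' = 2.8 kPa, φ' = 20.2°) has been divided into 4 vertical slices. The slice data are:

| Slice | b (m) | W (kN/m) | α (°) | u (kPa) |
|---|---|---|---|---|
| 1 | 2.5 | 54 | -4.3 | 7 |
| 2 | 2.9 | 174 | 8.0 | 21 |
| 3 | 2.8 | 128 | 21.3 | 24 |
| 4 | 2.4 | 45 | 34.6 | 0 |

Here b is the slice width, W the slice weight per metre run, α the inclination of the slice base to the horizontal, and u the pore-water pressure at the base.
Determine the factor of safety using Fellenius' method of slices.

Ordinary method of slices: FS = Σ[c'·Δl_i + (W_i cosα_i − u_i·Δl_i)·tanφ'] / Σ W_i sinα_i, with Δl_i = b_i / cosα_i.
Slice 1: Δl = 2.5/cos(-4.3°) = 2.507 m; N'_1 = 54·cos(-4.3°) − 7·2.507 = 36.3; c'Δl = 7.02; W sinα = -4.0
Slice 2: Δl = 2.9/cos8.0° = 2.928 m; N'_2 = 174·cos8.0° − 21·2.928 = 110.8; c'Δl = 8.20; W sinα = 24.2
Slice 3: Δl = 2.8/cos21.3° = 3.005 m; N'_3 = 128·cos21.3° − 24·3.005 = 47.1; c'Δl = 8.41; W sinα = 46.5
Slice 4: Δl = 2.4/cos34.6° = 2.916 m; N'_4 = 45·cos34.6° − 0·2.916 = 37.0; c'Δl = 8.16; W sinα = 25.6
Σc'Δl = 31.8 kN/m; ΣN' = 231.3 kN/m; ΣW sinα = 92.2 kN/m
Resisting = 31.8 + 231.3·tan20.2° = 31.8 + 85.1 = 116.9 kN/m
FS = 116.9 / 92.2 = 1.268

FS = 1.27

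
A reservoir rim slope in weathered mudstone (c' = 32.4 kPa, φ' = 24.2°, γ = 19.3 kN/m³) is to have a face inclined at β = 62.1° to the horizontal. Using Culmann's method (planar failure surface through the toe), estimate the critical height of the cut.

H_c = 25.66 m

Culmann's analysis gives the critical failure plane at α_cr = (β + φ')/2 = (62.1 + 24.2)/2 = 43.1°, and the critical height
H_c = (4c'/γ) · sinβ cosφ' / [1 − cos(β − φ')]
    = (4·32.4/19.3) · sin62.1°·cos24.2° / [1 − cos(37.9°)]
    = 6.715 · 0.8838·0.9121 / [1 − 0.7891]
    = 6.715 · 0.8061 / 0.2109
    = 25.66 m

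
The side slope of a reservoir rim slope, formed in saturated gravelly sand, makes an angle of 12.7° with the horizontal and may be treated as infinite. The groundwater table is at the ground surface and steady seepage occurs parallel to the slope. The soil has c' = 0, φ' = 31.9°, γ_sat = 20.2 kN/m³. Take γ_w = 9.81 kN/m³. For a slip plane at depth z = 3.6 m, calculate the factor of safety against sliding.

With seepage parallel to the slope and the water table at the surface, the effective normal stress on the slip plane uses the buoyant unit weight γ' = γ_sat − γ_w while the driving shear stress uses γ_sat:
FS = [c' + γ' z cos²β tanφ'] / [γ_sat z sinβ cosβ]
(For c' = 0 this reduces to FS = (γ'/γ_sat)·tanφ'/tanβ.)
γ' = 20.2 − 9.81 = 10.39 kN/m³
Numerator = 0.0 + 10.39·3.6·cos²12.7°·tan31.9° = 0.0 + 10.39·3.6·0.9517·0.6224 = 22.157 kPa
Denominator = 20.2·3.6·sin12.7°·cos12.7° = 20.2·3.6·0.2198·0.9755 = 15.596 kPa
FS = 22.157 / 15.596 = 1.421

FS = 1.42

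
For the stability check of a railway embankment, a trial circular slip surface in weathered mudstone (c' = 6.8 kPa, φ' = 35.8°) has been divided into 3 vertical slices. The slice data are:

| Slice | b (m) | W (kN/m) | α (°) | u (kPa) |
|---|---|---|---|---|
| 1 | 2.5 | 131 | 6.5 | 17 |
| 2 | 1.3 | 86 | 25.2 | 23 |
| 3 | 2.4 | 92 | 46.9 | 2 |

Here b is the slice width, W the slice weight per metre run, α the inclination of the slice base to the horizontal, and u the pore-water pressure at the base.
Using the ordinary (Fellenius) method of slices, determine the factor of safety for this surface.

FS = 1.57

Ordinary method of slices: FS = Σ[c'·Δl_i + (W_i cosα_i − u_i·Δl_i)·tanφ'] / Σ W_i sinα_i, with Δl_i = b_i / cosα_i.
Slice 1: Δl = 2.5/cos6.5° = 2.516 m; N'_1 = 131·cos6.5° − 17·2.516 = 87.4; c'Δl = 17.11; W sinα = 14.8
Slice 2: Δl = 1.3/cos25.2° = 1.437 m; N'_2 = 86·cos25.2° − 23·1.437 = 44.8; c'Δl = 9.77; W sinα = 36.6
Slice 3: Δl = 2.4/cos46.9° = 3.513 m; N'_3 = 92·cos46.9° − 2·3.513 = 55.8; c'Δl = 23.89; W sinα = 67.2
Σc'Δl = 50.8 kN/m; ΣN' = 188.0 kN/m; ΣW sinα = 118.6 kN/m
Resisting = 50.8 + 188.0·tan35.8° = 50.8 + 135.6 = 186.3 kN/m
FS = 186.3 / 118.6 = 1.571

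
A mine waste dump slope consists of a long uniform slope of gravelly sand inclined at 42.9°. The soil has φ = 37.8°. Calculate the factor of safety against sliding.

For a dry cohesionless infinite slope the factor of safety is FS = tanφ / tanβ.
FS = tan37.8° / tan42.9° = 0.7757 / 0.9293 = 0.835

FS = 0.83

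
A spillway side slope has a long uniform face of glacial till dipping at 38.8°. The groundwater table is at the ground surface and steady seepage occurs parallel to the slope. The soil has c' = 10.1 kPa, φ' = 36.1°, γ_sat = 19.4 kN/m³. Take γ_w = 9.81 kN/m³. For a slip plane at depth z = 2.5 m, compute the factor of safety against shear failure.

FS = 0.87

With seepage parallel to the slope and the water table at the surface, the effective normal stress on the slip plane uses the buoyant unit weight γ' = γ_sat − γ_w while the driving shear stress uses γ_sat:
FS = [c' + γ' z cos²β tanφ'] / [γ_sat z sinβ cosβ]
γ' = 19.4 − 9.81 = 9.59 kN/m³
Numerator = 10.1 + 9.59·2.5·cos²38.8°·tan36.1° = 10.1 + 9.59·2.5·0.6074·0.7292 = 20.719 kPa
Denominator = 19.4·2.5·sin38.8°·cos38.8° = 19.4·2.5·0.6266·0.7793 = 23.684 kPa
FS = 20.719 / 23.684 = 0.875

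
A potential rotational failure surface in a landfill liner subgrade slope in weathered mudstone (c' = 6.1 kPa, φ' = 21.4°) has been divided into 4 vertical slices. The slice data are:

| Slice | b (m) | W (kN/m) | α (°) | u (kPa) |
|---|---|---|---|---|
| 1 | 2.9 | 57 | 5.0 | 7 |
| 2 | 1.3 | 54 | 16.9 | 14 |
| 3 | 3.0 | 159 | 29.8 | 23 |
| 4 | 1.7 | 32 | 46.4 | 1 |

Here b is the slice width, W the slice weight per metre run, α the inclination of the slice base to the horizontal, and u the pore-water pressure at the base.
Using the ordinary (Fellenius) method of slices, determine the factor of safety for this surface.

Ordinary method of slices: FS = Σ[c'·Δl_i + (W_i cosα_i − u_i·Δl_i)·tanφ'] / Σ W_i sinα_i, with Δl_i = b_i / cosα_i.
Slice 1: Δl = 2.9/cos5.0° = 2.911 m; N'_1 = 57·cos5.0° − 7·2.911 = 36.4; c'Δl = 17.76; W sinα = 5.0
Slice 2: Δl = 1.3/cos16.9° = 1.359 m; N'_2 = 54·cos16.9° − 14·1.359 = 32.6; c'Δl = 8.29; W sinα = 15.7
Slice 3: Δl = 3.0/cos29.8° = 3.457 m; N'_3 = 159·cos29.8° − 23·3.457 = 58.5; c'Δl = 21.09; W sinα = 79.0
Slice 4: Δl = 1.7/cos46.4° = 2.465 m; N'_4 = 32·cos46.4° − 1·2.465 = 19.6; c'Δl = 15.04; W sinα = 23.2
Σc'Δl = 62.2 kN/m; ΣN' = 147.1 kN/m; ΣW sinα = 122.9 kN/m
Resisting = 62.2 + 147.1·tan21.4° = 62.2 + 57.7 = 119.8 kN/m
FS = 119.8 / 122.9 = 0.975

FS = 0.98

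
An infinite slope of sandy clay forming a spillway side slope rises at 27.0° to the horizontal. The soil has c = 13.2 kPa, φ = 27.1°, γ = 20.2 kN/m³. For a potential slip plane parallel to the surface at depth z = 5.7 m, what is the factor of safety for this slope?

FS = 1.29

For an infinite slope with a slip plane parallel to the surface (no pore pressure): FS = [c + γz cos²β tanφ] / [γz sinβ cosβ].
γz = 20.2·5.7 = 115.14 kN/m²
Numerator = 13.2 + 115.14·cos²27.0°·tan27.1° = 13.2 + 115.14·0.7939·0.5117 = 59.976 kPa
Denominator = 115.14·sin27.0°·cos27.0° = 115.14·0.4540·0.8910 = 46.575 kPa
FS = 59.976 / 46.575 = 1.288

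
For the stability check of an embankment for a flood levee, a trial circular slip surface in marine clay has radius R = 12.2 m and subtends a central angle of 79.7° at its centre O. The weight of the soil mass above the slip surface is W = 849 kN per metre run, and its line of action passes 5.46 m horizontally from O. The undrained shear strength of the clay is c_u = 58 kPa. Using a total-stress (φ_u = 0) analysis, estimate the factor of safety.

Taking moments about the centre O, the resisting moment is provided by the undrained shear strength acting along the arc:
Arc length L_a = R·θ = 12.2·(79.7°·π/180) = 12.2·1.3910 = 16.97 m
M_R = c_u·L_a·R = 58·16.97·12.2 = 12008.4 kN·m/m
M_D = W·d = 849·5.46 = 4635.5 kN·m/m
FS = M_R / M_D = 12008.4 / 4635.5 = 2.590

FS = 2.59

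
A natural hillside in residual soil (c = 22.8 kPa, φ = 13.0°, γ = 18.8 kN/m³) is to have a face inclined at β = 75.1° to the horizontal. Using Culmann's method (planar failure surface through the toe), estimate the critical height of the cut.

Culmann's analysis gives the critical failure plane at α_cr = (β + φ)/2 = (75.1 + 13.0)/2 = 44.0°, and the critical height
H_c = (4c/γ) · sinβ cosφ / [1 − cos(β − φ)]
    = (4·22.8/18.8) · sin75.1°·cos13.0° / [1 − cos(62.1°)]
    = 4.851 · 0.9664·0.9744 / [1 − 0.4679]
    = 4.851 · 0.9416 / 0.5321
    = 8.58 m

H_c = 8.58 m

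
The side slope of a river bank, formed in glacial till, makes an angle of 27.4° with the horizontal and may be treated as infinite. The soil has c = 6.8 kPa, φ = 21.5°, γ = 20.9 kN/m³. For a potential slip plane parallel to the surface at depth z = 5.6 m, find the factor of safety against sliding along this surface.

FS = 0.90

For an infinite slope with a slip plane parallel to the surface (no pore pressure): FS = [c + γz cos²β tanφ] / [γz sinβ cosβ].
γz = 20.9·5.6 = 117.04 kN/m²
Numerator = 6.8 + 117.04·cos²27.4°·tan21.5° = 6.8 + 117.04·0.7882·0.3939 = 43.139 kPa
Denominator = 117.04·sin27.4°·cos27.4° = 117.04·0.4602·0.8878 = 47.819 kPa
FS = 43.139 / 47.819 = 0.902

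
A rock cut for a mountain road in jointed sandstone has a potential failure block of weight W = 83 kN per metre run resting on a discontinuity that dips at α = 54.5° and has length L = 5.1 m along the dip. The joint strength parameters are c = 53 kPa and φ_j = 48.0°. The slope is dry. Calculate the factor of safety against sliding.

Resolving the block weight along and normal to the plane and applying the Mohr–Coulomb strength on the joint:
N' = W cosα = 83·cos54.5° = 48.2 kN/m
Driving force T = W sinα = 83·sin54.5° = 67.6 kN/m
Resisting force R = c·L + N'·tanφ_j = 53·5.1 + 48.2·tan48.0° = 270.3 + 53.5 = 323.8 kN/m
FS = R / T = 323.8 / 67.6 = 4.792

FS = 4.79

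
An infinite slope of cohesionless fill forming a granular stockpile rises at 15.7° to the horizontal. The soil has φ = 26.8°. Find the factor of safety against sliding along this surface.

FS = 1.80

For a dry cohesionless infinite slope the factor of safety is FS = tanφ / tanβ.
FS = tan26.8° / tan15.7° = 0.5051 / 0.2811 = 1.797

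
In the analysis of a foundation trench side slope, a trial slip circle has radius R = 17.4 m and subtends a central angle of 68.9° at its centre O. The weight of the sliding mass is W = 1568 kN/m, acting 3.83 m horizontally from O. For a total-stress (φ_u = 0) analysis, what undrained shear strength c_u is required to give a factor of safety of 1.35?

c_u = 22.3 kPa

FS = c_u·L_a·R / (W·d), so c_u = FS·W·d / (L_a·R).
Arc length L_a = R·θ = 17.4·(68.9°·π/180) = 17.4·1.2025 = 20.92 m
c_u = 1.35·1568·3.83 / (20.92·17.4) = 8107.3 / 364.08 = 22.27 kPa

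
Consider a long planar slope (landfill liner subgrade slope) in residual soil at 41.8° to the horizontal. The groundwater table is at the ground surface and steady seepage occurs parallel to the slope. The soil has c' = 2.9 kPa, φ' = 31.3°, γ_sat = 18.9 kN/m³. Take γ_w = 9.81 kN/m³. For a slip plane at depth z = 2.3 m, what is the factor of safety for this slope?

With seepage parallel to the slope and the water table at the surface, the effective normal stress on the slip plane uses the buoyant unit weight γ' = γ_sat − γ_w while the driving shear stress uses γ_sat:
FS = [c' + γ' z cos²β tanφ'] / [γ_sat z sinβ cosβ]
γ' = 18.9 − 9.81 = 9.09 kN/m³
Numerator = 2.9 + 9.09·2.3·cos²41.8°·tan31.3° = 2.9 + 9.09·2.3·0.5557·0.6080 = 9.964 kPa
Denominator = 18.9·2.3·sin41.8°·cos41.8° = 18.9·2.3·0.6665·0.7455 = 21.600 kPa
FS = 9.964 / 21.600 = 0.461

FS = 0.46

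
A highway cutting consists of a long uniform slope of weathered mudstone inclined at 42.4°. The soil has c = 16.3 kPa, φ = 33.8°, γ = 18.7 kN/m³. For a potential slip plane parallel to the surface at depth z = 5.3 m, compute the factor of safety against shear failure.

FS = 1.06

For an infinite slope with a slip plane parallel to the surface (no pore pressure): FS = [c + γz cos²β tanφ] / [γz sinβ cosβ].
γz = 18.7·5.3 = 99.11 kN/m²
Numerator = 16.3 + 99.11·cos²42.4°·tan33.8° = 16.3 + 99.11·0.5453·0.6694 = 52.481 kPa
Denominator = 99.11·sin42.4°·cos42.4° = 99.11·0.6743·0.7385 = 49.351 kPa
FS = 52.481 / 49.351 = 1.063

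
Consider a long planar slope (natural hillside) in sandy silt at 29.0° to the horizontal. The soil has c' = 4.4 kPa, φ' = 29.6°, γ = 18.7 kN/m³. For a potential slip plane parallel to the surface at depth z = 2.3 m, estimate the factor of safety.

FS = 1.27

For an infinite slope with a slip plane parallel to the surface (no pore pressure): FS = [c' + γz cos²β tanφ'] / [γz sinβ cosβ].
γz = 18.7·2.3 = 43.01 kN/m²
Numerator = 4.4 + 43.01·cos²29.0°·tan29.6° = 4.4 + 43.01·0.7650·0.5681 = 23.090 kPa
Denominator = 43.01·sin29.0°·cos29.0° = 43.01·0.4848·0.8746 = 18.237 kPa
FS = 23.090 / 18.237 = 1.266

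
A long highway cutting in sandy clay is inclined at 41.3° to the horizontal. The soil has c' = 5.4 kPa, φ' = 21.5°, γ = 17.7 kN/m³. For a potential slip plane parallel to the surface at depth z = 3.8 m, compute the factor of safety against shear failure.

FS = 0.61

For an infinite slope with a slip plane parallel to the surface (no pore pressure): FS = [c' + γz cos²β tanφ'] / [γz sinβ cosβ].
γz = 17.7·3.8 = 67.26 kN/m²
Numerator = 5.4 + 67.26·cos²41.3°·tan21.5° = 5.4 + 67.26·0.5644·0.3939 = 20.353 kPa
Denominator = 67.26·sin41.3°·cos41.3° = 67.26·0.6600·0.7513 = 33.350 kPa
FS = 20.353 / 33.350 = 0.610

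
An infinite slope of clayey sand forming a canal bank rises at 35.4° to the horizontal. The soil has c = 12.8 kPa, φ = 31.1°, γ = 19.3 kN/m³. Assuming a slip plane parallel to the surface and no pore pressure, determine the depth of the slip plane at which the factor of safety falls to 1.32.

Setting FS = 1.32 in FS = [c + γz cos²β tanφ] / [γz sinβ cosβ] and solving for z:
z = c / [γ cosβ (FS·sinβ − cosβ·tanφ)]
  = 12.8 / [19.3·cos35.4°·(1.32·sin35.4° − cos35.4°·tan31.1°)]
  = 12.8 / [19.3·0.8151·(1.32·0.5793 − 0.8151·0.6032)]
  = 12.8 / 4.2938 = 2.981 m

z = 2.98 m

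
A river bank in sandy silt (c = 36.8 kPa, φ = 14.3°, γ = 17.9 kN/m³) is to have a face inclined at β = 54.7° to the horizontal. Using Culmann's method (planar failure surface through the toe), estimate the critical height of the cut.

Culmann's analysis gives the critical failure plane at α_cr = (β + φ)/2 = (54.7 + 14.3)/2 = 34.5°, and the critical height
H_c = (4c/γ) · sinβ cosφ / [1 − cos(β − φ)]
    = (4·36.8/17.9) · sin54.7°·cos14.3° / [1 − cos(40.4°)]
    = 8.223 · 0.8161·0.9690 / [1 − 0.7615]
    = 8.223 · 0.7909 / 0.2385
    = 27.27 m

H_c = 27.27 m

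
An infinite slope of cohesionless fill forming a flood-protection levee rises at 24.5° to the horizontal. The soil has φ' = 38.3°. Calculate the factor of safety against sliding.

FS = 1.73

For a dry cohesionless infinite slope the factor of safety is FS = tanφ' / tanβ.
FS = tan38.3° / tan24.5° = 0.7898 / 0.4557 = 1.733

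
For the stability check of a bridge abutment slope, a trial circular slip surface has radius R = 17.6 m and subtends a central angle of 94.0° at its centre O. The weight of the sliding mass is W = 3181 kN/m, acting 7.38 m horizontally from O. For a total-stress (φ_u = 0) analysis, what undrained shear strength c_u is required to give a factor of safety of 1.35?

c_u = 62.4 kPa

FS = c_u·L_a·R / (W·d), so c_u = FS·W·d / (L_a·R).
Arc length L_a = R·θ = 17.6·(94.0°·π/180) = 17.6·1.6406 = 28.87 m
c_u = 1.35·3181·7.38 / (28.87·17.6) = 31692.3 / 508.20 = 62.36 kPa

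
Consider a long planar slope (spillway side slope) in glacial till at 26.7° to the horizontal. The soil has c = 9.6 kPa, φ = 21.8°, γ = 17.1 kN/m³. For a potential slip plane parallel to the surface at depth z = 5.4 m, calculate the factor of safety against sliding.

FS = 1.05

For an infinite slope with a slip plane parallel to the surface (no pore pressure): FS = [c + γz cos²β tanφ] / [γz sinβ cosβ].
γz = 17.1·5.4 = 92.34 kN/m²
Numerator = 9.6 + 92.34·cos²26.7°·tan21.8° = 9.6 + 92.34·0.7981·0.4000 = 39.077 kPa
Denominator = 92.34·sin26.7°·cos26.7° = 92.34·0.4493·0.8934 = 37.066 kPa
FS = 39.077 / 37.066 = 1.054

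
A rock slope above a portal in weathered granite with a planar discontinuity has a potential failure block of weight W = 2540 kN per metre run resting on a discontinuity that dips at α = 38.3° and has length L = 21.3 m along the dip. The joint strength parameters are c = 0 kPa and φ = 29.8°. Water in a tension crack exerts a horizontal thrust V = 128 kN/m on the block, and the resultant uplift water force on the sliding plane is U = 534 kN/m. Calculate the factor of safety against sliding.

Resolving the block weight along and normal to the plane and applying the Mohr–Coulomb strength on the joint:
N' = W cosα − U − V sinα = 2540·cos38.3° − 534 − 128·sin38.3° = 1380.0 kN/m
Driving force T = W sinα + V cosα = 2540·sin38.3° + 128·cos38.3° = 1674.7 kN/m
Resisting force R = c·L + N'·tanφ = 0·21.3 + 1380.0·tan29.8° = 0.0 + 790.3 = 790.3 kN/m
FS = R / T = 790.3 / 1674.7 = 0.472

FS = 0.47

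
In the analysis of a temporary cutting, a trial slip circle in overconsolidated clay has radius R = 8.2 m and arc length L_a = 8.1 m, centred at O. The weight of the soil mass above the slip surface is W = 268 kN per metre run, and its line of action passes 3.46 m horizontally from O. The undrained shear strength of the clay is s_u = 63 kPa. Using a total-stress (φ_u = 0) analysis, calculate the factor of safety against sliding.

Taking moments about the centre O, the resisting moment is provided by the undrained shear strength acting along the arc:
M_R = s_u·L_a·R = 63·8.10·8.2 = 4184.5 kN·m/m
M_D = W·d = 268·3.46 = 927.3 kN·m/m
FS = M_R / M_D = 4184.5 / 927.3 = 4.513

FS = 4.51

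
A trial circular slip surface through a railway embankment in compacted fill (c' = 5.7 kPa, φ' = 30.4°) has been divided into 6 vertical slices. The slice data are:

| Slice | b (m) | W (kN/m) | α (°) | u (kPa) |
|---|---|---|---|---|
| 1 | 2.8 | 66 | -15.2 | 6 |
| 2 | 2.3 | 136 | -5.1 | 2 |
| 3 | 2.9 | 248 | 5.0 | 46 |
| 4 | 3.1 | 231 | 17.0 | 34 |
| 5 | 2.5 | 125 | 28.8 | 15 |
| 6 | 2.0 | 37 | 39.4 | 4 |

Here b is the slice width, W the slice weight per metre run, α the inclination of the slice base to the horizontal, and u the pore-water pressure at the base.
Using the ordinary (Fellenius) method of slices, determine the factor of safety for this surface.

Ordinary method of slices: FS = Σ[c'·Δl_i + (W_i cosα_i − u_i·Δl_i)·tanφ'] / Σ W_i sinα_i, with Δl_i = b_i / cosα_i.
Slice 1: Δl = 2.8/cos(-15.2°) = 2.902 m; N'_1 = 66·cos(-15.2°) − 6·2.902 = 46.3; c'Δl = 16.54; W sinα = -17.3
Slice 2: Δl = 2.3/cos(-5.1°) = 2.309 m; N'_2 = 136·cos(-5.1°) − 2·2.309 = 130.8; c'Δl = 13.16; W sinα = -12.1
Slice 3: Δl = 2.9/cos5.0° = 2.911 m; N'_3 = 248·cos5.0° − 46·2.911 = 113.1; c'Δl = 16.59; W sinα = 21.6
Slice 4: Δl = 3.1/cos17.0° = 3.242 m; N'_4 = 231·cos17.0° − 34·3.242 = 110.7; c'Δl = 18.48; W sinα = 67.5
Slice 5: Δl = 2.5/cos28.8° = 2.853 m; N'_5 = 125·cos28.8° − 15·2.853 = 66.7; c'Δl = 16.26; W sinα = 60.2
Slice 6: Δl = 2.0/cos39.4° = 2.588 m; N'_6 = 37·cos39.4° − 4·2.588 = 18.2; c'Δl = 14.75; W sinα = 23.5
Σc'Δl = 95.8 kN/m; ΣN' = 485.9 kN/m; ΣW sinα = 143.5 kN/m
Resisting = 95.8 + 485.9·tan30.4° = 95.8 + 285.1 = 380.9 kN/m
FS = 380.9 / 143.5 = 2.655

FS = 2.65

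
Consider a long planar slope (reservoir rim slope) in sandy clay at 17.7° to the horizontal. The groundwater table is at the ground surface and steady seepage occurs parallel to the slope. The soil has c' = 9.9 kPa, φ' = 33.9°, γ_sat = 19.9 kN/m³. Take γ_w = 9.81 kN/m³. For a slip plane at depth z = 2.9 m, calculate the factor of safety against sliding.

FS = 1.66

With seepage parallel to the slope and the water table at the surface, the effective normal stress on the slip plane uses the buoyant unit weight γ' = γ_sat − γ_w while the driving shear stress uses γ_sat:
FS = [c' + γ' z cos²β tanφ'] / [γ_sat z sinβ cosβ]
γ' = 19.9 − 9.81 = 10.09 kN/m³
Numerator = 9.9 + 10.09·2.9·cos²17.7°·tan33.9° = 9.9 + 10.09·2.9·0.9076·0.6720 = 27.745 kPa
Denominator = 19.9·2.9·sin17.7°·cos17.7° = 19.9·2.9·0.3040·0.9527 = 16.715 kPa
FS = 27.745 / 16.715 = 1.660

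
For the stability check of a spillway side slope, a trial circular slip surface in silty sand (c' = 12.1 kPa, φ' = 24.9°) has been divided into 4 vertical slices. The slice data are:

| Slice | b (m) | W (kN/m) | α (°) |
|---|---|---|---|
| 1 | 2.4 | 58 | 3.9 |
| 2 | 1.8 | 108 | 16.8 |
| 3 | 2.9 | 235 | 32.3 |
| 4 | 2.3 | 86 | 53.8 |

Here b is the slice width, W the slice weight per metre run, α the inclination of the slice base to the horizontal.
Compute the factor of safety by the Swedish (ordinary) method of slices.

FS = 1.44

Ordinary method of slices: FS = Σ[c'·Δl_i + (W_i cosα_i)·tanφ'] / Σ W_i sinα_i, with Δl_i = b_i / cosα_i.
Slice 1: Δl = 2.4/cos3.9° = 2.406 m; N'_1 = 58·cos3.9° = 57.9; c'Δl = 29.11; W sinα = 3.9
Slice 2: Δl = 1.8/cos16.8° = 1.880 m; N'_2 = 108·cos16.8° = 103.4; c'Δl = 22.75; W sinα = 31.2
Slice 3: Δl = 2.9/cos32.3° = 3.431 m; N'_3 = 235·cos32.3° = 198.6; c'Δl = 41.51; W sinα = 125.6
Slice 4: Δl = 2.3/cos53.8° = 3.894 m; N'_4 = 86·cos53.8° = 50.8; c'Δl = 47.12; W sinα = 69.4
Σc'Δl = 140.5 kN/m; ΣN' = 410.7 kN/m; ΣW sinα = 230.1 kN/m
Resisting = 140.5 + 410.7·tan24.9° = 140.5 + 190.6 = 331.1 kN/m
FS = 331.1 / 230.1 = 1.439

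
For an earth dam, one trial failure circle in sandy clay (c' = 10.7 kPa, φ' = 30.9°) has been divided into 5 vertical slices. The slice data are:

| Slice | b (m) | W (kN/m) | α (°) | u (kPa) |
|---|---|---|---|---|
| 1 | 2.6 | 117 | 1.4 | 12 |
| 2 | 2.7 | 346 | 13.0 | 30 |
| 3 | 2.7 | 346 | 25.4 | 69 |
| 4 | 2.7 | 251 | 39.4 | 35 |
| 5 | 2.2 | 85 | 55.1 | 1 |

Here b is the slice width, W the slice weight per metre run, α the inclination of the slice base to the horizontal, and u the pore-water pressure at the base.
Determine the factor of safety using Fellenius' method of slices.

FS = 1.10

Ordinary method of slices: FS = Σ[c'·Δl_i + (W_i cosα_i − u_i·Δl_i)·tanφ'] / Σ W_i sinα_i, with Δl_i = b_i / cosα_i.
Slice 1: Δl = 2.6/cos1.4° = 2.601 m; N'_1 = 117·cos1.4° − 12·2.601 = 85.8; c'Δl = 27.83; W sinα = 2.9
Slice 2: Δl = 2.7/cos13.0° = 2.771 m; N'_2 = 346·cos13.0° − 30·2.771 = 254.0; c'Δl = 29.65; W sinα = 77.8
Slice 3: Δl = 2.7/cos25.4° = 2.989 m; N'_3 = 346·cos25.4° − 69·2.989 = 106.3; c'Δl = 31.98; W sinα = 148.4
Slice 4: Δl = 2.7/cos39.4° = 3.494 m; N'_4 = 251·cos39.4° − 35·3.494 = 71.7; c'Δl = 37.39; W sinα = 159.3
Slice 5: Δl = 2.2/cos55.1° = 3.845 m; N'_5 = 85·cos55.1° − 1·3.845 = 44.8; c'Δl = 41.14; W sinα = 69.7
Σc'Δl = 168.0 kN/m; ΣN' = 562.5 kN/m; ΣW sinα = 458.1 kN/m
Resisting = 168.0 + 562.5·tan30.9° = 168.0 + 336.7 = 504.7 kN/m
FS = 504.7 / 458.1 = 1.102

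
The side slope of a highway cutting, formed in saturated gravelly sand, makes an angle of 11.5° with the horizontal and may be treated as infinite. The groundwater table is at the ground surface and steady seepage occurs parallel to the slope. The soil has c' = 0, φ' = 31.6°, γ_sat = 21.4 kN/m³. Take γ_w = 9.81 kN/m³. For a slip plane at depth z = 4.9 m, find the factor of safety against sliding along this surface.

With seepage parallel to the slope and the water table at the surface, the effective normal stress on the slip plane uses the buoyant unit weight γ' = γ_sat − γ_w while the driving shear stress uses γ_sat:
FS = [c' + γ' z cos²β tanφ'] / [γ_sat z sinβ cosβ]
(For c' = 0 this reduces to FS = (γ'/γ_sat)·tanφ'/tanβ.)
γ' = 21.4 − 9.81 = 11.59 kN/m³
Numerator = 0.0 + 11.59·4.9·cos²11.5°·tan31.6° = 0.0 + 11.59·4.9·0.9603·0.6152 = 33.549 kPa
Denominator = 21.4·4.9·sin11.5°·cos11.5° = 21.4·4.9·0.1994·0.9799 = 20.486 kPa
FS = 33.549 / 20.486 = 1.638

FS = 1.64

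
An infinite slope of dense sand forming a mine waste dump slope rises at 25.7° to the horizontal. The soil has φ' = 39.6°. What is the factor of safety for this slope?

For a dry cohesionless infinite slope the factor of safety is FS = tanφ' / tanβ.
FS = tan39.6° / tan25.7° = 0.8273 / 0.4813 = 1.719

FS = 1.72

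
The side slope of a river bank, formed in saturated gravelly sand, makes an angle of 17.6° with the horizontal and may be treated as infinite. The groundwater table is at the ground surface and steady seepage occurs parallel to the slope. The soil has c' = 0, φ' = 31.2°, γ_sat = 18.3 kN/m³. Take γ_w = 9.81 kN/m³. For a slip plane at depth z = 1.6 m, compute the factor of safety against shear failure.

FS = 0.89

With seepage parallel to the slope and the water table at the surface, the effective normal stress on the slip plane uses the buoyant unit weight γ' = γ_sat − γ_w while the driving shear stress uses γ_sat:
FS = [c' + γ' z cos²β tanφ'] / [γ_sat z sinβ cosβ]
(For c' = 0 this reduces to FS = (γ'/γ_sat)·tanφ'/tanβ.)
γ' = 18.3 − 9.81 = 8.49 kN/m³
Numerator = 0.0 + 8.49·1.6·cos²17.6°·tan31.2° = 0.0 + 8.49·1.6·0.9086·0.6056 = 7.475 kPa
Denominator = 18.3·1.6·sin17.6°·cos17.6° = 18.3·1.6·0.3024·0.9532 = 8.439 kPa
FS = 7.475 / 8.439 = 0.886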